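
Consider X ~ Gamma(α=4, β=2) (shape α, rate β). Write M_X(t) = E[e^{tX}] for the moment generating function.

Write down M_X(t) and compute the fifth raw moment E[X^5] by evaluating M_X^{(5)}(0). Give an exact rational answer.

M_X(t) = 16/(2 - t)^4
dM/dt = -64/(t^5 - 10*t^4 + 40*t^3 - 80*t^2 + 80*t - 32)
d^2M/dt^2 = 320/(t^6 - 12*t^5 + 60*t^4 - 160*t^3 + 240*t^2 - 192*t + 64)
d^3M/dt^3 = -1920/(t^7 - 14*t^6 + 84*t^5 - 280*t^4 + 560*t^3 - 672*t^2 + 448*t - 128)
d^4M/dt^4 = 13440/(t^8 - 16*t^7 + 112*t^6 - 448*t^5 + 1120*t^4 - 1792*t^3 + 1792*t^2 - 1024*t + 256)
d^5M/dt^5 = -107520/(t^9 - 18*t^8 + 144*t^7 - 672*t^6 + 2016*t^5 - 4032*t^4 + 5376*t^3 - 4608*t^2 + 2304*t - 512)

E[X^5] = d^5M/dt^5 |_{t=0} = 210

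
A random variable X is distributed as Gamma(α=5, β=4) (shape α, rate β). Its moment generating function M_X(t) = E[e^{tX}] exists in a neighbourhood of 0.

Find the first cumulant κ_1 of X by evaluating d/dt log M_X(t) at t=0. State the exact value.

κ_1 = dK/dt |_{t=0} = 5/4

M_X(t) = 1024/(4 - t)^5
K_X(t) = log M_X(t) = -5*log(4 - t) + 10*log(2)
dK/dt = -5/(t - 4)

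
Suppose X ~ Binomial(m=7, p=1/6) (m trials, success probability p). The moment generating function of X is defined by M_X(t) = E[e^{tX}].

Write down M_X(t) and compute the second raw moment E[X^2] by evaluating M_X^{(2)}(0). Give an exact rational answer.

E[X^2] = M^(2)(0) = 7/3

M_X(t) = (e^(t)/6 + 5/6)^7
M^(2)(t) = 49*e^(7*t)/279936 + 35*e^(6*t)/7776 + 4375*e^(5*t)/93312 + 4375*e^(4*t)/17496 + 21875*e^(3*t)/31104 + 21875*e^(2*t)/23328 + 109375*e^(t)/279936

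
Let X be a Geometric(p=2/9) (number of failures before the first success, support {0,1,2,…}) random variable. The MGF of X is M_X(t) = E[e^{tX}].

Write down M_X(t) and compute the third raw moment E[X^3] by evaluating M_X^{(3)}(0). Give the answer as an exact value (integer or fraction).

M_X(t) = 2/(9*(1 - 7*e^(t)/9))
dM/dt = 14*e^(t)/(49*e^(2*t) - 126*e^(t) + 81)
d^2M/dt^2 = (-98*e^(2*t) - 126*e^(t))/(343*e^(3*t) - 1323*e^(2*t) + 1701*e^(t) - 729)
d^3M/dt^3 = (686*e^(3*t) + 3528*e^(2*t) + 1134*e^(t))/(2401*e^(4*t) - 12348*e^(3*t) + 23814*e^(2*t) - 20412*e^(t) + 6561)

E[X^3] = d^3M/dt^3 |_{t=0} = 1337/4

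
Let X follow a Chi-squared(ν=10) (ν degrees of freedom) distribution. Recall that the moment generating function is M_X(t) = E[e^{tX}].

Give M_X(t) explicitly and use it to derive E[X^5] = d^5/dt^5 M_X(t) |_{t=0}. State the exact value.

M_X(t) = (1 - 2*t)^(-5)
M^(5)(t) = 483840/(1024*t^10 - 5120*t^9 + 11520*t^8 - 15360*t^7 + 13440*t^6 - 8064*t^5 + 3360*t^4 - 960*t^3 + 180*t^2 - 20*t + 1)

E[X^5] = M^(5)(0) = 483840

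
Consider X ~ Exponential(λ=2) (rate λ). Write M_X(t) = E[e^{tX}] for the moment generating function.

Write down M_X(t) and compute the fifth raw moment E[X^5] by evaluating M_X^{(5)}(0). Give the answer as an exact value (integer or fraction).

M_X(t) = 2/(2 - t)
D^5[M](t) = 240/(t^6 - 12*t^5 + 60*t^4 - 160*t^3 + 240*t^2 - 192*t + 64)

E[X^5] = D^5[M](0) = 15/4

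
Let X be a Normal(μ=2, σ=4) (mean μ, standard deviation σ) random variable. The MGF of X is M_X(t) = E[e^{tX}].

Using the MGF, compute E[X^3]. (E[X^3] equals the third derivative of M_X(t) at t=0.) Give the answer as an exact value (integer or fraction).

E[X^3] = d^3M/dt^3 |_{t=0} = 104

M_X(t) = e^(8*t^2 + 2*t)
dM/dt = 16*t*e^(2*t)*e^(8*t^2) + 2*e^(2*t)*e^(8*t^2)
d^2M/dt^2 = 256*t^2*e^(2*t)*e^(8*t^2) + 64*t*e^(2*t)*e^(8*t^2) + 20*e^(2*t)*e^(8*t^2)
d^3M/dt^3 = 4096*t^3*e^(2*t)*e^(8*t^2) + 1536*t^2*e^(2*t)*e^(8*t^2) + 960*t*e^(2*t)*e^(8*t^2) + 104*e^(2*t)*e^(8*t^2)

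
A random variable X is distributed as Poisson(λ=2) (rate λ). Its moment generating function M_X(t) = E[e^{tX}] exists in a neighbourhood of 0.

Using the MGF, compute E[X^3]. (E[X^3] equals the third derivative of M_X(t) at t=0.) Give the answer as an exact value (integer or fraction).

M_X(t) = e^(2*e^(t) - 2)
dM/dt = 2*e^(-2)*e^(t)*e^(2*e^(t))
d^2M/dt^2 = (4*e^(2*t)*e^(2*e^(t)) + 2*e^(t)*e^(2*e^(t)))*e^(-2)
d^3M/dt^3 = (8*e^(3*t)*e^(2*e^(t)) + 12*e^(2*t)*e^(2*e^(t)) + 2*e^(t)*e^(2*e^(t)))*e^(-2)

E[X^3] = d^3M/dt^3 |_{t=0} = 22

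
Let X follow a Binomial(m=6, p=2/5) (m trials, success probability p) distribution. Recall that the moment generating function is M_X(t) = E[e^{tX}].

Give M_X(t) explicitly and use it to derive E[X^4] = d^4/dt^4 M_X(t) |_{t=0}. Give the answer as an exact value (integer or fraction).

M_X(t) = (2*e^(t)/5 + 3/5)^6
M′(t) = 384*e^(6*t)/15625 + 576*e^(5*t)/3125 + 1728*e^(4*t)/3125 + 2592*e^(3*t)/3125 + 1944*e^(2*t)/3125 + 2916*e^(t)/15625
M′′(t) = 2304*e^(6*t)/15625 + 576*e^(5*t)/625 + 6912*e^(4*t)/3125 + 7776*e^(3*t)/3125 + 3888*e^(2*t)/3125 + 2916*e^(t)/15625
M′′′(t) = 13824*e^(6*t)/15625 + 576*e^(5*t)/125 + 27648*e^(4*t)/3125 + 23328*e^(3*t)/3125 + 7776*e^(2*t)/3125 + 2916*e^(t)/15625
M′′′′(t) = 82944*e^(6*t)/15625 + 576*e^(5*t)/25 + 110592*e^(4*t)/3125 + 69984*e^(3*t)/3125 + 15552*e^(2*t)/3125 + 2916*e^(t)/15625

E[X^4] = M′′′′(0) = 11412/125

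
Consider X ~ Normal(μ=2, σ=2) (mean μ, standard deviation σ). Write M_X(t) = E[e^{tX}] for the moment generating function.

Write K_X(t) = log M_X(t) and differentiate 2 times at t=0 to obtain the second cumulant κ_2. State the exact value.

κ_2 = D^2[K](0) = 4

M_X(t) = e^(2*t^2 + 2*t)
K_X(t) = log M_X(t) = 2*t^2 + 2*t
D^2[K](t) = 4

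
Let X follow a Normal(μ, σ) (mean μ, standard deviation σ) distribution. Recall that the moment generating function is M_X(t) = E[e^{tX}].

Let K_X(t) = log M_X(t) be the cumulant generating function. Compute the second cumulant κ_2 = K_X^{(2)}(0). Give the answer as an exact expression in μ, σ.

M_X(t) = e^(μ*t + σ^2*t^2/2)
K_X(t) = log M_X(t) = μ*t + σ^2*t^2/2
K′(t) = μ + σ^2*t
K′′(t) = σ^2

κ_2 = K′′(0) = σ^2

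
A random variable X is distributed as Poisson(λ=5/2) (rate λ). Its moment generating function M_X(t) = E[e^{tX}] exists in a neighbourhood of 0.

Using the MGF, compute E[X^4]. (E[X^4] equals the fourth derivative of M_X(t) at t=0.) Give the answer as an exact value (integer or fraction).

E[X^4] = M′′′′(0) = 2865/16

M_X(t) = e^(5*e^(t)/2 - 5/2)
M′(t) = 5*e^(-5/2)*e^(t)*e^(5*e^(t)/2)/2
M′′(t) = (25*e^(2*t)*e^(5*e^(t)/2) + 10*e^(t)*e^(5*e^(t)/2))*e^(-5/2)/4
M′′′(t) = (125*e^(3*t)*e^(5*e^(t)/2) + 150*e^(2*t)*e^(5*e^(t)/2) + 20*e^(t)*e^(5*e^(t)/2))*e^(-5/2)/8
M′′′′(t) = (625*e^(4*t)*e^(5*e^(t)/2) + 1500*e^(3*t)*e^(5*e^(t)/2) + 700*e^(2*t)*e^(5*e^(t)/2) + 40*e^(t)*e^(5*e^(t)/2))*e^(-5/2)/16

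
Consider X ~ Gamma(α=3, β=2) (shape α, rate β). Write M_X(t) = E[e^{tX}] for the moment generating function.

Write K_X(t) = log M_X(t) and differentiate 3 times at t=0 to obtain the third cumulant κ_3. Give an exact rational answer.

κ_3 = D^3[K](0) = 3/4

M_X(t) = 8/(2 - t)^3
K_X(t) = log M_X(t) = -3*log(2 - t) + 3*log(2)
D^3[K](t) = -6/(t^3 - 6*t^2 + 12*t - 8)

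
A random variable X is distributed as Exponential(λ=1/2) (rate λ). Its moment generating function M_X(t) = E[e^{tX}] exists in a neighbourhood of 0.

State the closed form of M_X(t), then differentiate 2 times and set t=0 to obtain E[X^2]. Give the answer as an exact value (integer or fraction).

E[X^2] = M′′(0) = 8

M_X(t) = 1/(2*(1/2 - t))
M′(t) = 2/(4*t^2 - 4*t + 1)
M′′(t) = -8/(8*t^3 - 12*t^2 + 6*t - 1)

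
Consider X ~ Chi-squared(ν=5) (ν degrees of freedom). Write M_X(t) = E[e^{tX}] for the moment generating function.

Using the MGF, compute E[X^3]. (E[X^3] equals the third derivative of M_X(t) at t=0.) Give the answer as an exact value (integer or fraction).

E[X^3] = M′′′(0) = 315

M_X(t) = (1 - 2*t)^(-5/2)
M′(t) = -5/(8*t^3*√(1 - 2*t) - 12*t^2*√(1 - 2*t) + 6*t*√(1 - 2*t) - √(1 - 2*t))
M′′(t) = 35/(16*t^4*√(1 - 2*t) - 32*t^3*√(1 - 2*t) + 24*t^2*√(1 - 2*t) - 8*t*√(1 - 2*t) + √(1 - 2*t))
M′′′(t) = -315/(32*t^5*√(1 - 2*t) - 80*t^4*√(1 - 2*t) + 80*t^3*√(1 - 2*t) - 40*t^2*√(1 - 2*t) + 10*t*√(1 - 2*t) - √(1 - 2*t))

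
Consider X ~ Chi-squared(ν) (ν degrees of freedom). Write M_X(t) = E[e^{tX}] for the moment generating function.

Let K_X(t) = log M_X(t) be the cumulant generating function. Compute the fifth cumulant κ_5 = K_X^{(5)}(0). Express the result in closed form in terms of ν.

M_X(t) = (1 - 2*t)^(-ν/2)
K_X(t) = log M_X(t) = -ν*log(1 - 2*t)/2
K′(t) = -ν/(2*t - 1)
K′′(t) = 2*ν/(4*t^2 - 4*t + 1)
K′′′(t) = -8*ν/(8*t^3 - 12*t^2 + 6*t - 1)
K′′′′(t) = 48*ν/(16*t^4 - 32*t^3 + 24*t^2 - 8*t + 1)
K′′′′′(t) = -384*ν/(32*t^5 - 80*t^4 + 80*t^3 - 40*t^2 + 10*t - 1)

κ_5 = K′′′′′(0) = 384*ν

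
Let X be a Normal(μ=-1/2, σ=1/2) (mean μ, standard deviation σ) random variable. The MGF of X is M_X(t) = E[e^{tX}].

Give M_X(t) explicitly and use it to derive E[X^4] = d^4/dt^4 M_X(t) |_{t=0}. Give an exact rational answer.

M_X(t) = e^(t^2/8 - t/2)
dM/dt = t*e^(-t/2)*e^(t^2/8)/4 - e^(-t/2)*e^(t^2/8)/2
d^2M/dt^2 = (t^2*e^(t^2/8) - 4*t*e^(t^2/8) + 8*e^(t^2/8))*e^(-t/2)/16
d^3M/dt^3 = (t^3*e^(t^2/8) - 6*t^2*e^(t^2/8) + 24*t*e^(t^2/8) - 32*e^(t^2/8))*e^(-t/2)/64
d^4M/dt^4 = (t^4*e^(t^2/8) - 8*t^3*e^(t^2/8) + 48*t^2*e^(t^2/8) - 128*t*e^(t^2/8) + 160*e^(t^2/8))*e^(-t/2)/256

E[X^4] = d^4M/dt^4 |_{t=0} = 5/8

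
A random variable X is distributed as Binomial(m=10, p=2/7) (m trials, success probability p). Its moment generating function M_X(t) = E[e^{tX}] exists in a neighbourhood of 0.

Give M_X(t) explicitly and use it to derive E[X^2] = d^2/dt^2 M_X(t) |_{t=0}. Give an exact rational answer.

E[X^2] = D^2[M](0) = 500/49

M_X(t) = (2*e^(t)/7 + 5/7)^10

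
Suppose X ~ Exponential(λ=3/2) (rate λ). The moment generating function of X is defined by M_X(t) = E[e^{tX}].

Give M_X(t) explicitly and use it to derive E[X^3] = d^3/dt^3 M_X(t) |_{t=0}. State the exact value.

E[X^3] = M^(3)(0) = 16/9

M_X(t) = 3/(2*(3/2 - t))
M^(3)(t) = 144/(16*t^4 - 96*t^3 + 216*t^2 - 216*t + 81)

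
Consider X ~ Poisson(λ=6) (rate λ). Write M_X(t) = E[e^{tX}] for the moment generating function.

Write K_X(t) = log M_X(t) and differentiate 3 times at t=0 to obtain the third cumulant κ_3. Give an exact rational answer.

κ_3 = d^3K/dt^3 |_{t=0} = 6

M_X(t) = e^(6*e^(t) - 6)
K_X(t) = log M_X(t) = 6*e^(t) - 6
dK/dt = 6*e^(t)
d^2K/dt^2 = 6*e^(t)
d^3K/dt^3 = 6*e^(t)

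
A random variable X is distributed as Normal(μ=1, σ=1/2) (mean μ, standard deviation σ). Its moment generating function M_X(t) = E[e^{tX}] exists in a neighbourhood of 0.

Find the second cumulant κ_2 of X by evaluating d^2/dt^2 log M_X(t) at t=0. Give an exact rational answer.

κ_2 = d^2K/dt^2 |_{t=0} = 1/4

M_X(t) = e^(t^2/8 + t)
K_X(t) = log M_X(t) = t^2/8 + t
dK/dt = t/4 + 1
d^2K/dt^2 = 1/4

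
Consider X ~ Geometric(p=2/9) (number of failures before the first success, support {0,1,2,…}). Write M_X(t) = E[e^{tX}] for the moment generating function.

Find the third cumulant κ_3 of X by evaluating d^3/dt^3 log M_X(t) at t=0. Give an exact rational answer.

M_X(t) = 2/(9*(1 - 7*e^(t)/9))
K_X(t) = log M_X(t) = -log(1 - 7*e^(t)/9) - 2*log(3) + log(2)
D^3[K](t) = (-441*e^(2*t) - 567*e^(t))/(343*e^(3*t) - 1323*e^(2*t) + 1701*e^(t) - 729)

κ_3 = D^3[K](0) = 126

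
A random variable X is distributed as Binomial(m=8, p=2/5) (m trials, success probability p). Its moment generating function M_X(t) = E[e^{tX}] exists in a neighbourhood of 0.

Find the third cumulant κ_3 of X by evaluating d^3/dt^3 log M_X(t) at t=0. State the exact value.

M_X(t) = (2*e^(t)/5 + 3/5)^8
K_X(t) = log M_X(t) = 8*log(2*e^(t)/5 + 3/5)
K^(3)(t) = (-96*e^(2*t) + 144*e^(t))/(8*e^(3*t) + 36*e^(2*t) + 54*e^(t) + 27)

κ_3 = K^(3)(0) = 48/125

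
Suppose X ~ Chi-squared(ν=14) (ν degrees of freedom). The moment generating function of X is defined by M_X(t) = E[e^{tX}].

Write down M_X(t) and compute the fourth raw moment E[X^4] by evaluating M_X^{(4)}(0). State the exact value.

E[X^4] = D^4[M](0) = 80640

M_X(t) = (1 - 2*t)^(-7)
D^4[M](t) = -80640/(2048*t^11 - 11264*t^10 + 28160*t^9 - 42240*t^8 + 42240*t^7 - 29568*t^6 + 14784*t^5 - 5280*t^4 + 1320*t^3 - 220*t^2 + 22*t - 1)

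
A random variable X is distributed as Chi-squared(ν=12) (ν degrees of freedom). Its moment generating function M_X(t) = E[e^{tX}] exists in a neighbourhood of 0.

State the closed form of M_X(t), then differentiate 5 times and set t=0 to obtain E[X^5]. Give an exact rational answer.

E[X^5] = M′′′′′(0) = 967680

M_X(t) = (1 - 2*t)^(-6)
M′(t) = -12/(128*t^7 - 448*t^6 + 672*t^5 - 560*t^4 + 280*t^3 - 84*t^2 + 14*t - 1)
M′′(t) = 168/(256*t^8 - 1024*t^7 + 1792*t^6 - 1792*t^5 + 1120*t^4 - 448*t^3 + 112*t^2 - 16*t + 1)
M′′′(t) = -2688/(512*t^9 - 2304*t^8 + 4608*t^7 - 5376*t^6 + 4032*t^5 - 2016*t^4 + 672*t^3 - 144*t^2 + 18*t - 1)
M′′′′(t) = 48384/(1024*t^10 - 5120*t^9 + 11520*t^8 - 15360*t^7 + 13440*t^6 - 8064*t^5 + 3360*t^4 - 960*t^3 + 180*t^2 - 20*t + 1)
M′′′′′(t) = -967680/(2048*t^11 - 11264*t^10 + 28160*t^9 - 42240*t^8 + 42240*t^7 - 29568*t^6 + 14784*t^5 - 5280*t^4 + 1320*t^3 - 220*t^2 + 22*t - 1)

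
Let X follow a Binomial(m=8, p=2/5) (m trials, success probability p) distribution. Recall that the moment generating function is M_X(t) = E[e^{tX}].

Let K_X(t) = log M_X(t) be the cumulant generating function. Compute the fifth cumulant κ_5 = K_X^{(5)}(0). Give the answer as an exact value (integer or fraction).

M_X(t) = (2*e^(t)/5 + 3/5)^8
K_X(t) = log M_X(t) = 8*log(2*e^(t)/5 + 3/5)
K′(t) = 16*e^(t)/(2*e^(t) + 3)
K′′(t) = 48*e^(t)/(4*e^(2*t) + 12*e^(t) + 9)
K′′′(t) = (-96*e^(2*t) + 144*e^(t))/(8*e^(3*t) + 36*e^(2*t) + 54*e^(t) + 27)
K′′′′(t) = (192*e^(3*t) - 1152*e^(2*t) + 432*e^(t))/(16*e^(4*t) + 96*e^(3*t) + 216*e^(2*t) + 216*e^(t) + 81)
K′′′′′(t) = (-384*e^(4*t) + 6336*e^(3*t) - 9504*e^(2*t) + 1296*e^(t))/(32*e^(5*t) + 240*e^(4*t) + 720*e^(3*t) + 1080*e^(2*t) + 810*e^(t) + 243)

κ_5 = K′′′′′(0) = -2256/3125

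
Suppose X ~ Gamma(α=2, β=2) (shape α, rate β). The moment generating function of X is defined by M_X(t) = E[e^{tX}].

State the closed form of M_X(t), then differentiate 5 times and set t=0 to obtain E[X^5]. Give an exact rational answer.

E[X^5] = M^(5)(0) = 45/2

M_X(t) = 4/(2 - t)^2
M^(5)(t) = -2880/(t^7 - 14*t^6 + 84*t^5 - 280*t^4 + 560*t^3 - 672*t^2 + 448*t - 128)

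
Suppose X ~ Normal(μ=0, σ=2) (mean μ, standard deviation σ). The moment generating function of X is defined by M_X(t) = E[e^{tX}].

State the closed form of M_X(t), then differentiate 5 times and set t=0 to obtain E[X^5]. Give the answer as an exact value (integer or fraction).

M_X(t) = e^(2*t^2)
dM/dt = 4*t*e^(2*t^2)
d^2M/dt^2 = 16*t^2*e^(2*t^2) + 4*e^(2*t^2)
d^3M/dt^3 = 64*t^3*e^(2*t^2) + 48*t*e^(2*t^2)
d^4M/dt^4 = 256*t^4*e^(2*t^2) + 384*t^2*e^(2*t^2) + 48*e^(2*t^2)
d^5M/dt^5 = 1024*t^5*e^(2*t^2) + 2560*t^3*e^(2*t^2) + 960*t*e^(2*t^2)

E[X^5] = d^5M/dt^5 |_{t=0} = 0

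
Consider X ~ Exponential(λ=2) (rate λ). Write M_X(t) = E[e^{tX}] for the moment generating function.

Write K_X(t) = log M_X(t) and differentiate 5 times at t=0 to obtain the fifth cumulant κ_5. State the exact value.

M_X(t) = 2/(2 - t)
K_X(t) = log M_X(t) = -log(2 - t) + log(2)
K′(t) = -1/(t - 2)
K′′(t) = 1/(t^2 - 4*t + 4)
K′′′(t) = -2/(t^3 - 6*t^2 + 12*t - 8)
K′′′′(t) = 6/(t^4 - 8*t^3 + 24*t^2 - 32*t + 16)
K′′′′′(t) = -24/(t^5 - 10*t^4 + 40*t^3 - 80*t^2 + 80*t - 32)

κ_5 = K′′′′′(0) = 3/4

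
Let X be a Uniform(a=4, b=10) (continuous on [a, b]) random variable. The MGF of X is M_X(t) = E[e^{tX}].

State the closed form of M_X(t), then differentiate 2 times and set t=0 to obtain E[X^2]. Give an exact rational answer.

M_X(t) = (e^(10*t) - e^(4*t))/(6*t)
dM/dt = (10*t*e^(10*t) - 4*t*e^(4*t) - e^(10*t) + e^(4*t))/(6*t^2)
d^2M/dt^2 = (50*t^2*e^(10*t) - 8*t^2*e^(4*t) - 10*t*e^(10*t) + 4*t*e^(4*t) + e^(10*t) - e^(4*t))/(3*t^3)

E[X^2] = d^2M/dt^2 |_{t=0} = 52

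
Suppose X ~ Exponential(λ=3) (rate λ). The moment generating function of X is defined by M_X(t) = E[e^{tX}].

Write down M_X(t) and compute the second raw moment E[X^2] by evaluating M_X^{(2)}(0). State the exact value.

E[X^2] = D^2[M](0) = 2/9

M_X(t) = 3/(3 - t)
D^2[M](t) = -6/(t^3 - 9*t^2 + 27*t - 27)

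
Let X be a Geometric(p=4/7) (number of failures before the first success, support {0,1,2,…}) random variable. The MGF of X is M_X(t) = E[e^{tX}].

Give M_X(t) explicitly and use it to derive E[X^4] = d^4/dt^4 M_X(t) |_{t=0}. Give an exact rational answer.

E[X^4] = M′′′′(0) = 1005/32

M_X(t) = 4/(7*(1 - 3*e^(t)/7))
M′(t) = 12*e^(t)/(9*e^(2*t) - 42*e^(t) + 49)
M′′(t) = (-36*e^(2*t) - 84*e^(t))/(27*e^(3*t) - 189*e^(2*t) + 441*e^(t) - 343)
M′′′(t) = (108*e^(3*t) + 1008*e^(2*t) + 588*e^(t))/(81*e^(4*t) - 756*e^(3*t) + 2646*e^(2*t) - 4116*e^(t) + 2401)
M′′′′(t) = (-324*e^(4*t) - 8316*e^(3*t) - 19404*e^(2*t) - 4116*e^(t))/(243*e^(5*t) - 2835*e^(4*t) + 13230*e^(3*t) - 30870*e^(2*t) + 36015*e^(t) - 16807)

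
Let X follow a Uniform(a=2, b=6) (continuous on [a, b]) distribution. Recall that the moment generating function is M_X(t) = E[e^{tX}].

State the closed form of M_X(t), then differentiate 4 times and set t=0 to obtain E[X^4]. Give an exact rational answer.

M_X(t) = (e^(6*t) - e^(2*t))/(4*t)
dM/dt = (6*t*e^(6*t) - 2*t*e^(2*t) - e^(6*t) + e^(2*t))/(4*t^2)
d^2M/dt^2 = (18*t^2*e^(6*t) - 2*t^2*e^(2*t) - 6*t*e^(6*t) + 2*t*e^(2*t) + e^(6*t) - e^(2*t))/(2*t^3)
d^3M/dt^3 = (108*t^3*e^(6*t) - 4*t^3*e^(2*t) - 54*t^2*e^(6*t) + 6*t^2*e^(2*t) + 18*t*e^(6*t) - 6*t*e^(2*t) - 3*e^(6*t) + 3*e^(2*t))/(2*t^4)
d^4M/dt^4 = (324*t^4*e^(6*t) - 4*t^4*e^(2*t) - 216*t^3*e^(6*t) + 8*t^3*e^(2*t) + 108*t^2*e^(6*t) - 12*t^2*e^(2*t) - 36*t*e^(6*t) + 12*t*e^(2*t) + 6*e^(6*t) - 6*e^(2*t))/t^5

E[X^4] = d^4M/dt^4 |_{t=0} = 1936/5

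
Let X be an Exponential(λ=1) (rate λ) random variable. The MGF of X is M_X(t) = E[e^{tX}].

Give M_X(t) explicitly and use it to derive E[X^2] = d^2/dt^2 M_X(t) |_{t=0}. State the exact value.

E[X^2] = D^2[M](0) = 2

M_X(t) = 1/(1 - t)
D^2[M](t) = -2/(t^3 - 3*t^2 + 3*t - 1)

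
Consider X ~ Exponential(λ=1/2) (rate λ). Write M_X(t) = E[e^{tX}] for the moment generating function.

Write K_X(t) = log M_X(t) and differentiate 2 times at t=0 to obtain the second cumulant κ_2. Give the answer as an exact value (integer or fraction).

M_X(t) = 1/(2*(1/2 - t))
K_X(t) = log M_X(t) = -log(1/2 - t) - log(2)
D^2[K](t) = 4/(4*t^2 - 4*t + 1)

κ_2 = D^2[K](0) = 4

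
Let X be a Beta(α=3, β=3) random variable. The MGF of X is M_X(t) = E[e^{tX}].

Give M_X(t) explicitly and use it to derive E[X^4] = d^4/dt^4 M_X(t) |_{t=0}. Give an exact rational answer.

E[X^4] = M^(4)(0) = 5/42

M_X(t) = ₁F₁(3; 6; t)
M^(4)(t) = 5*₁F₁(7; 10; t)/42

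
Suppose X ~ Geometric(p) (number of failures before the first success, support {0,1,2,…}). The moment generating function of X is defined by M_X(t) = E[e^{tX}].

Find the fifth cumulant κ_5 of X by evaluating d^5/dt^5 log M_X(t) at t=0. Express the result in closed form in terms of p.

M_X(t) = p/(-(1 - p)*e^(t) + 1)
K_X(t) = log M_X(t) = log(p) - log(-(1 - p)*e^(t) + 1)

κ_5 = K^(5)(0) = (p^4 - 15*p^3 + 50*p^2 - 60*p + 24)/p^5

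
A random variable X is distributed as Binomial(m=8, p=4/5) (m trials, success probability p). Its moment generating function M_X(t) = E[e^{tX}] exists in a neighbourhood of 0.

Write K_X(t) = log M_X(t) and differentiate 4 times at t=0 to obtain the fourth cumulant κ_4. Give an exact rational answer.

M_X(t) = (4*e^(t)/5 + 1/5)^8
K_X(t) = log M_X(t) = 8*log(4*e^(t)/5 + 1/5)
K^(4)(t) = (512*e^(3*t) - 512*e^(2*t) + 32*e^(t))/(256*e^(4*t) + 256*e^(3*t) + 96*e^(2*t) + 16*e^(t) + 1)

κ_4 = K^(4)(0) = 32/625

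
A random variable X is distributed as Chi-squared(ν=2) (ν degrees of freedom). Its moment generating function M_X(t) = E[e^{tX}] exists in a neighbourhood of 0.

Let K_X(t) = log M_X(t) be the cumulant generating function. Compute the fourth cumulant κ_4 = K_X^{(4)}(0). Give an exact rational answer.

M_X(t) = 1/(1 - 2*t)
K_X(t) = log M_X(t) = -log(1 - 2*t)
dK/dt = -2/(2*t - 1)
d^2K/dt^2 = 4/(4*t^2 - 4*t + 1)
d^3K/dt^3 = -16/(8*t^3 - 12*t^2 + 6*t - 1)
d^4K/dt^4 = 96/(16*t^4 - 32*t^3 + 24*t^2 - 8*t + 1)

κ_4 = d^4K/dt^4 |_{t=0} = 96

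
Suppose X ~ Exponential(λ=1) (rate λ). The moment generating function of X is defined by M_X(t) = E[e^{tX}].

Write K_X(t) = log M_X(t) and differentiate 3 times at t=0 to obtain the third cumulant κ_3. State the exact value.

M_X(t) = 1/(1 - t)
K_X(t) = log M_X(t) = -log(1 - t)
K^(3)(t) = -2/(t^3 - 3*t^2 + 3*t - 1)

κ_3 = K^(3)(0) = 2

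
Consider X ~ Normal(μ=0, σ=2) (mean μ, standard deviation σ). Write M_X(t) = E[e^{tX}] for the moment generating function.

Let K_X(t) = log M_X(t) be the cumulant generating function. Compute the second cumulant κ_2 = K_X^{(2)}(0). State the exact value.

κ_2 = D^2[K](0) = 4

M_X(t) = e^(2*t^2)
K_X(t) = log M_X(t) = 2*t^2
D^2[K](t) = 4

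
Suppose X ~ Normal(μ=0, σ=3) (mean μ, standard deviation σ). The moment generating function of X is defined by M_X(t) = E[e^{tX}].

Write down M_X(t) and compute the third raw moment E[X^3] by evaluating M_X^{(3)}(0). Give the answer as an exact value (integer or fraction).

M_X(t) = e^(9*t^2/2)
D^3[M](t) = 729*t^3*e^(9*t^2/2) + 243*t*e^(9*t^2/2)

E[X^3] = D^3[M](0) = 0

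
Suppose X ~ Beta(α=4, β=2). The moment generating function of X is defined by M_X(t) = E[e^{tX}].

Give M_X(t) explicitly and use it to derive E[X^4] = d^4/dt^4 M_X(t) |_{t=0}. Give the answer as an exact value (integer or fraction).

E[X^4] = D^4[M](0) = 5/18

M_X(t) = ₁F₁(4; 6; t)
D^4[M](t) = 5*₁F₁(8; 10; t)/18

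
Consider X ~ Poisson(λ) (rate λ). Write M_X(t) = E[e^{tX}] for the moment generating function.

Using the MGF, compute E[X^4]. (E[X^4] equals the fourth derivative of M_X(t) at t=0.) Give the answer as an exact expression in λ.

M_X(t) = e^(λ*(e^(t) - 1))
M^(4)(t) = (λ^4*e^(4*t)*e^(λ*e^(t)) + 6*λ^3*e^(3*t)*e^(λ*e^(t)) + 7*λ^2*e^(2*t)*e^(λ*e^(t)) + λ*e^(t)*e^(λ*e^(t)))*e^(-λ)

E[X^4] = M^(4)(0) = λ*(λ^3 + 6*λ^2 + 7*λ + 1)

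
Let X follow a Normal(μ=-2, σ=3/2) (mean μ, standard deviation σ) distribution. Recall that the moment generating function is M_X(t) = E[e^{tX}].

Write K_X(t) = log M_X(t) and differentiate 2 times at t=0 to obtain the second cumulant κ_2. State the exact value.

M_X(t) = e^(9*t^2/8 - 2*t)
K_X(t) = log M_X(t) = 9*t^2/8 - 2*t
D^2[K](t) = 9/4

κ_2 = D^2[K](0) = 9/4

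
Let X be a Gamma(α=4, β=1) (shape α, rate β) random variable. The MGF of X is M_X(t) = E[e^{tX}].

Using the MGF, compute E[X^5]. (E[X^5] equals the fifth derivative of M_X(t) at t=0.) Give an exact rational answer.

E[X^5] = d^5M/dt^5 |_{t=0} = 6720

M_X(t) = (1 - t)^(-4)
dM/dt = -4/(t^5 - 5*t^4 + 10*t^3 - 10*t^2 + 5*t - 1)
d^2M/dt^2 = 20/(t^6 - 6*t^5 + 15*t^4 - 20*t^3 + 15*t^2 - 6*t + 1)
d^3M/dt^3 = -120/(t^7 - 7*t^6 + 21*t^5 - 35*t^4 + 35*t^3 - 21*t^2 + 7*t - 1)
d^4M/dt^4 = 840/(t^8 - 8*t^7 + 28*t^6 - 56*t^5 + 70*t^4 - 56*t^3 + 28*t^2 - 8*t + 1)
d^5M/dt^5 = -6720/(t^9 - 9*t^8 + 36*t^7 - 84*t^6 + 126*t^5 - 126*t^4 + 84*t^3 - 36*t^2 + 9*t - 1)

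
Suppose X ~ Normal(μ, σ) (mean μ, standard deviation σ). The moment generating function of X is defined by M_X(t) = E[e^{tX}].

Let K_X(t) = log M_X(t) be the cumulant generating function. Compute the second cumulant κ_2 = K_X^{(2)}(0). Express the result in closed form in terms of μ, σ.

κ_2 = K′′(0) = σ^2

M_X(t) = e^(μ*t + σ^2*t^2/2)
K_X(t) = log M_X(t) = μ*t + σ^2*t^2/2
K′(t) = μ + σ^2*t
K′′(t) = σ^2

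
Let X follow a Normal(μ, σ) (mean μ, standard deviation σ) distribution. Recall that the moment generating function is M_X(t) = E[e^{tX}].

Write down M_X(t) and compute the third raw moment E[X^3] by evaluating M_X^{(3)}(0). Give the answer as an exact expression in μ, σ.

E[X^3] = M′′′(0) = μ*(μ^2 + 3*σ^2)

M_X(t) = e^(μ*t + σ^2*t^2/2)
M′(t) = μ*e^(μ*t)*e^(σ^2*t^2/2) + σ^2*t*e^(μ*t)*e^(σ^2*t^2/2)
M′′(t) = μ^2*e^(μ*t)*e^(σ^2*t^2/2) + 2*μ*σ^2*t*e^(μ*t)*e^(σ^2*t^2/2) + σ^4*t^2*e^(μ*t)*e^(σ^2*t^2/2) + σ^2*e^(μ*t)*e^(σ^2*t^2/2)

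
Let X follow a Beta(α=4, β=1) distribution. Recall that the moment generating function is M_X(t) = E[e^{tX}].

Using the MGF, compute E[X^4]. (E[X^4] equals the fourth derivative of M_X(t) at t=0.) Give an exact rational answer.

M_X(t) = ₁F₁(4; 5; t)
M′(t) = 4*₁F₁(5; 6; t)/5
M′′(t) = 2*₁F₁(6; 7; t)/3
M′′′(t) = 4*₁F₁(7; 8; t)/7
M′′′′(t) = ₁F₁(8; 9; t)/2

E[X^4] = M′′′′(0) = 1/2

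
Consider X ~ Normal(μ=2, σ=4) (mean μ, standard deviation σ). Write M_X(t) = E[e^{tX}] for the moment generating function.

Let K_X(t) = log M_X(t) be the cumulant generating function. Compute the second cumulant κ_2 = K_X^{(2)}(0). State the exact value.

κ_2 = K^(2)(0) = 16

M_X(t) = e^(8*t^2 + 2*t)
K_X(t) = log M_X(t) = 8*t^2 + 2*t
K^(2)(t) = 16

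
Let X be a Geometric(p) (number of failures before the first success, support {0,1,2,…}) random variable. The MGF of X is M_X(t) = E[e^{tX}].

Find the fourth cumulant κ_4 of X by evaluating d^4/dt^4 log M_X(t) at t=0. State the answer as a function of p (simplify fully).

κ_4 = K′′′′(0) = (-p^3 + 7*p^2 - 12*p + 6)/p^4

M_X(t) = p/(-(1 - p)*e^(t) + 1)
K_X(t) = log M_X(t) = log(p) - log(-(1 - p)*e^(t) + 1)
K′(t) = (-p*e^(t) + e^(t))/(p*e^(t) - e^(t) + 1)
K′′(t) = (-p*e^(t) + e^(t))/(p^2*e^(2*t) - 2*p*e^(2*t) + 2*p*e^(t) + e^(2*t) - 2*e^(t) + 1)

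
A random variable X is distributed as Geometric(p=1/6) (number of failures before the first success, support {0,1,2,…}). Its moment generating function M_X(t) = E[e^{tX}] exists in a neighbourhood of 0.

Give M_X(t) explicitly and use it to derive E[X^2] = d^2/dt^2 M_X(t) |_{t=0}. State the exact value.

E[X^2] = D^2[M](0) = 55

M_X(t) = 1/(6*(1 - 5*e^(t)/6))
D^2[M](t) = (-25*e^(2*t) - 30*e^(t))/(125*e^(3*t) - 450*e^(2*t) + 540*e^(t) - 216)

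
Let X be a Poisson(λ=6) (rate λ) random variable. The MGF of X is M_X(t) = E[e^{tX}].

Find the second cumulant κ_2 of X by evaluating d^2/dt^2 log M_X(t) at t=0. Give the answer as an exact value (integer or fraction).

κ_2 = K^(2)(0) = 6

M_X(t) = e^(6*e^(t) - 6)
K_X(t) = log M_X(t) = 6*e^(t) - 6
K^(2)(t) = 6*e^(t)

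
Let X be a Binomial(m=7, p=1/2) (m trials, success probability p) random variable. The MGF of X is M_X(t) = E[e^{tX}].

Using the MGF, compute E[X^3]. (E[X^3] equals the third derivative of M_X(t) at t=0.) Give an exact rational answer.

E[X^3] = M^(3)(0) = 245/4

M_X(t) = (e^(t)/2 + 1/2)^7
M^(3)(t) = 343*e^(7*t)/128 + 189*e^(6*t)/16 + 2625*e^(5*t)/128 + 35*e^(4*t)/2 + 945*e^(3*t)/128 + 21*e^(2*t)/16 + 7*e^(t)/128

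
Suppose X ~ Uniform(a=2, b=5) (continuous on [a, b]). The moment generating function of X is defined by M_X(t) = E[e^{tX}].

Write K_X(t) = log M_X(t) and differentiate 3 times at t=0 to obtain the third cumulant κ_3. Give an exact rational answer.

κ_3 = K′′′(0) = 0

M_X(t) = (e^(5*t) - e^(2*t))/(3*t)
K_X(t) = log M_X(t) = -log(t) + log(e^(5*t) - e^(2*t)) - log(3)
K′(t) = (5*t*e^(3*t) - 2*t - e^(3*t) + 1)/(t*e^(3*t) - t)
K′′(t) = (-9*t^2*e^(3*t) + e^(6*t) - 2*e^(3*t) + 1)/(t^2*e^(6*t) - 2*t^2*e^(3*t) + t^2)
K′′′(t) = (27*t^3*e^(6*t) + 27*t^3*e^(3*t) - 2*e^(9*t) + 6*e^(6*t) - 6*e^(3*t) + 2)/(t^3*e^(9*t) - 3*t^3*e^(6*t) + 3*t^3*e^(3*t) - t^3)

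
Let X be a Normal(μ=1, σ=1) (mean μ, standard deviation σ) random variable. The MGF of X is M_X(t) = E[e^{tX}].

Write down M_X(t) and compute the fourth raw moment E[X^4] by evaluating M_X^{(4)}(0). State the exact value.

E[X^4] = d^4M/dt^4 |_{t=0} = 10

M_X(t) = e^(t^2/2 + t)
dM/dt = t*e^(t)*e^(t^2/2) + e^(t)*e^(t^2/2)
d^2M/dt^2 = t^2*e^(t)*e^(t^2/2) + 2*t*e^(t)*e^(t^2/2) + 2*e^(t)*e^(t^2/2)
d^3M/dt^3 = t^3*e^(t)*e^(t^2/2) + 3*t^2*e^(t)*e^(t^2/2) + 6*t*e^(t)*e^(t^2/2) + 4*e^(t)*e^(t^2/2)
d^4M/dt^4 = t^4*e^(t)*e^(t^2/2) + 4*t^3*e^(t)*e^(t^2/2) + 12*t^2*e^(t)*e^(t^2/2) + 16*t*e^(t)*e^(t^2/2) + 10*e^(t)*e^(t^2/2)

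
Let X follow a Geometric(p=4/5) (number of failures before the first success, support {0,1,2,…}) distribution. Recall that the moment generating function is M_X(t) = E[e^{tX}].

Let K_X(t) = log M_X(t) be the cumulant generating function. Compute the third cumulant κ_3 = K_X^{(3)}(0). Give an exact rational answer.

M_X(t) = 4/(5*(1 - e^(t)/5))
K_X(t) = log M_X(t) = -log(1 - e^(t)/5) - log(5) + 2*log(2)
D^3[K](t) = (-5*e^(2*t) - 25*e^(t))/(e^(3*t) - 15*e^(2*t) + 75*e^(t) - 125)

κ_3 = D^3[K](0) = 15/32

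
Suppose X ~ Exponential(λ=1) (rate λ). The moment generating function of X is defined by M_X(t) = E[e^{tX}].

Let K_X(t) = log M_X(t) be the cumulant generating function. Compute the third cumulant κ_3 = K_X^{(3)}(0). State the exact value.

M_X(t) = 1/(1 - t)
K_X(t) = log M_X(t) = -log(1 - t)
dK/dt = -1/(t - 1)
d^2K/dt^2 = 1/(t^2 - 2*t + 1)
d^3K/dt^3 = -2/(t^3 - 3*t^2 + 3*t - 1)

κ_3 = d^3K/dt^3 |_{t=0} = 2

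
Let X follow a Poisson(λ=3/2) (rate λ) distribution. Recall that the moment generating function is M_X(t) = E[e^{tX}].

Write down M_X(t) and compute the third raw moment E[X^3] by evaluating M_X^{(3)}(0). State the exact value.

E[X^3] = M′′′(0) = 93/8

M_X(t) = e^(3*e^(t)/2 - 3/2)
M′(t) = 3*e^(-3/2)*e^(t)*e^(3*e^(t)/2)/2
M′′(t) = (9*e^(2*t)*e^(3*e^(t)/2) + 6*e^(t)*e^(3*e^(t)/2))*e^(-3/2)/4
M′′′(t) = (27*e^(3*t)*e^(3*e^(t)/2) + 54*e^(2*t)*e^(3*e^(t)/2) + 12*e^(t)*e^(3*e^(t)/2))*e^(-3/2)/8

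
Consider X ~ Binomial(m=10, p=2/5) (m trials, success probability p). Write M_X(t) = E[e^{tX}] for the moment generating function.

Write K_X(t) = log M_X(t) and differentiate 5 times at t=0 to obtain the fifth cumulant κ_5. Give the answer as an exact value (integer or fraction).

κ_5 = d^5K/dt^5 |_{t=0} = -564/625

M_X(t) = (2*e^(t)/5 + 3/5)^10
K_X(t) = log M_X(t) = 10*log(2*e^(t)/5 + 3/5)
dK/dt = 20*e^(t)/(2*e^(t) + 3)
d^2K/dt^2 = 60*e^(t)/(4*e^(2*t) + 12*e^(t) + 9)
d^3K/dt^3 = (-120*e^(2*t) + 180*e^(t))/(8*e^(3*t) + 36*e^(2*t) + 54*e^(t) + 27)
d^4K/dt^4 = (240*e^(3*t) - 1440*e^(2*t) + 540*e^(t))/(16*e^(4*t) + 96*e^(3*t) + 216*e^(2*t) + 216*e^(t) + 81)
d^5K/dt^5 = (-480*e^(4*t) + 7920*e^(3*t) - 11880*e^(2*t) + 1620*e^(t))/(32*e^(5*t) + 240*e^(4*t) + 720*e^(3*t) + 1080*e^(2*t) + 810*e^(t) + 243)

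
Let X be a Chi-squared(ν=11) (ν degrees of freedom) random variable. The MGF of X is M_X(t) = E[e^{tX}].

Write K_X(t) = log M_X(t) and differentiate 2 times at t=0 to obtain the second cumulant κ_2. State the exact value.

M_X(t) = (1 - 2*t)^(-11/2)
K_X(t) = log M_X(t) = -11*log(1 - 2*t)/2
dK/dt = -11/(2*t - 1)
d^2K/dt^2 = 22/(4*t^2 - 4*t + 1)

κ_2 = d^2K/dt^2 |_{t=0} = 22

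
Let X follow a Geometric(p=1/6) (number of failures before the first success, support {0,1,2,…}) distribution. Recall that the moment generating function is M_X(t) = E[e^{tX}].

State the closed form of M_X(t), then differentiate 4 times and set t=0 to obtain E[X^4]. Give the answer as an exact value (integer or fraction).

E[X^4] = M^(4)(0) = 19855

M_X(t) = 1/(6*(1 - 5*e^(t)/6))
M^(4)(t) = (-625*e^(4*t) - 8250*e^(3*t) - 9900*e^(2*t) - 1080*e^(t))/(3125*e^(5*t) - 18750*e^(4*t) + 45000*e^(3*t) - 54000*e^(2*t) + 32400*e^(t) - 7776)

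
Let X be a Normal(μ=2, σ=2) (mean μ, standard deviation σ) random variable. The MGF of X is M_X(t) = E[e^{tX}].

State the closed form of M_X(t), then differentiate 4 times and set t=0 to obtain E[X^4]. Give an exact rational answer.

M_X(t) = e^(2*t^2 + 2*t)
dM/dt = 4*t*e^(2*t)*e^(2*t^2) + 2*e^(2*t)*e^(2*t^2)
d^2M/dt^2 = 16*t^2*e^(2*t)*e^(2*t^2) + 16*t*e^(2*t)*e^(2*t^2) + 8*e^(2*t)*e^(2*t^2)
d^3M/dt^3 = 64*t^3*e^(2*t)*e^(2*t^2) + 96*t^2*e^(2*t)*e^(2*t^2) + 96*t*e^(2*t)*e^(2*t^2) + 32*e^(2*t)*e^(2*t^2)
d^4M/dt^4 = 256*t^4*e^(2*t)*e^(2*t^2) + 512*t^3*e^(2*t)*e^(2*t^2) + 768*t^2*e^(2*t)*e^(2*t^2) + 512*t*e^(2*t)*e^(2*t^2) + 160*e^(2*t)*e^(2*t^2)

E[X^4] = d^4M/dt^4 |_{t=0} = 160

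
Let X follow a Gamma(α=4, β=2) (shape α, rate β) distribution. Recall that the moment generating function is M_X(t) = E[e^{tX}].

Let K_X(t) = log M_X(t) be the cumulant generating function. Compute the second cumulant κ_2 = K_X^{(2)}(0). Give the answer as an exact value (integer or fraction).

M_X(t) = 16/(2 - t)^4
K_X(t) = log M_X(t) = -4*log(2 - t) + 4*log(2)
D^2[K](t) = 4/(t^2 - 4*t + 4)

κ_2 = D^2[K](0) = 1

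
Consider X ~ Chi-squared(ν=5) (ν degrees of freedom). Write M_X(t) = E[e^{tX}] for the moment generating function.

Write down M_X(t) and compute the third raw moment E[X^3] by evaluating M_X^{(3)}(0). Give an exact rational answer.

E[X^3] = D^3[M](0) = 315

M_X(t) = (1 - 2*t)^(-5/2)
D^3[M](t) = -315/(32*t^5*√(1 - 2*t) - 80*t^4*√(1 - 2*t) + 80*t^3*√(1 - 2*t) - 40*t^2*√(1 - 2*t) + 10*t*√(1 - 2*t) - √(1 - 2*t))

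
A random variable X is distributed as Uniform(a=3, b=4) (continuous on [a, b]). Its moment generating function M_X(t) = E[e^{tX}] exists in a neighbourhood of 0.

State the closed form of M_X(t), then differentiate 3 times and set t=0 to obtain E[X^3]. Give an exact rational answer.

M_X(t) = (e^(4*t) - e^(3*t))/t
M′(t) = (4*t*e^(4*t) - 3*t*e^(3*t) - e^(4*t) + e^(3*t))/t^2
M′′(t) = (16*t^2*e^(4*t) - 9*t^2*e^(3*t) - 8*t*e^(4*t) + 6*t*e^(3*t) + 2*e^(4*t) - 2*e^(3*t))/t^3
M′′′(t) = (64*t^3*e^(4*t) - 27*t^3*e^(3*t) - 48*t^2*e^(4*t) + 27*t^2*e^(3*t) + 24*t*e^(4*t) - 18*t*e^(3*t) - 6*e^(4*t) + 6*e^(3*t))/t^4

E[X^3] = M′′′(0) = 175/4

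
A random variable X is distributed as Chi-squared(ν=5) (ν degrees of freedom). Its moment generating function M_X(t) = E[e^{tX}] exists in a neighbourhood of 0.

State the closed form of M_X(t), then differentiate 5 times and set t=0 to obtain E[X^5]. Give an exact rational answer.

M_X(t) = (1 - 2*t)^(-5/2)

E[X^5] = M^(5)(0) = 45045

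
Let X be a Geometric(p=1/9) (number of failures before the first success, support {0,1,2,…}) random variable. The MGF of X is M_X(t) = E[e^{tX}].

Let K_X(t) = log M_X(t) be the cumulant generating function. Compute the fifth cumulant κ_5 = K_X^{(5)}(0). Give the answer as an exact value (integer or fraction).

κ_5 = K^(5)(0) = 1058760

M_X(t) = 1/(9*(1 - 8*e^(t)/9))
K_X(t) = log M_X(t) = -log(1 - 8*e^(t)/9) - 2*log(3)
K^(5)(t) = (-36864*e^(4*t) - 456192*e^(3*t) - 513216*e^(2*t) - 52488*e^(t))/(32768*e^(5*t) - 184320*e^(4*t) + 414720*e^(3*t) - 466560*e^(2*t) + 262440*e^(t) - 59049)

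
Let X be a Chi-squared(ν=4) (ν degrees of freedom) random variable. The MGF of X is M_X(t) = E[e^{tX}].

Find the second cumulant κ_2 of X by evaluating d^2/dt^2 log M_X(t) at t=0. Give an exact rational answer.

M_X(t) = (1 - 2*t)^(-2)
K_X(t) = log M_X(t) = -2*log(1 - 2*t)
K^(2)(t) = 8/(4*t^2 - 4*t + 1)

κ_2 = K^(2)(0) = 8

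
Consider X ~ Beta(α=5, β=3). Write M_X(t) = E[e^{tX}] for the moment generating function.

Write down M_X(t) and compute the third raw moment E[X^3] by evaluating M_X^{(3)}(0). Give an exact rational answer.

E[X^3] = D^3[M](0) = 7/24

M_X(t) = ₁F₁(5; 8; t)
D^3[M](t) = 7*₁F₁(8; 11; t)/24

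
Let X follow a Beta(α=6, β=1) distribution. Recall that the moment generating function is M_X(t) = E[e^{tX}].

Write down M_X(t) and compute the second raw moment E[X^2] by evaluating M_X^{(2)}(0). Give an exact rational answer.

E[X^2] = D^2[M](0) = 3/4

M_X(t) = ₁F₁(6; 7; t)
D^2[M](t) = 3*₁F₁(8; 9; t)/4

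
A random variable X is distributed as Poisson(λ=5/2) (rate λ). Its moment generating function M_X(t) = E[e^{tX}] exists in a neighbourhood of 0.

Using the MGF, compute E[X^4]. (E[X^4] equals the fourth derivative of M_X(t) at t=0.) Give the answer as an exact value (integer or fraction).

M_X(t) = e^(5*e^(t)/2 - 5/2)
M′(t) = 5*e^(-5/2)*e^(t)*e^(5*e^(t)/2)/2
M′′(t) = (25*e^(2*t)*e^(5*e^(t)/2) + 10*e^(t)*e^(5*e^(t)/2))*e^(-5/2)/4
M′′′(t) = (125*e^(3*t)*e^(5*e^(t)/2) + 150*e^(2*t)*e^(5*e^(t)/2) + 20*e^(t)*e^(5*e^(t)/2))*e^(-5/2)/8
M′′′′(t) = (625*e^(4*t)*e^(5*e^(t)/2) + 1500*e^(3*t)*e^(5*e^(t)/2) + 700*e^(2*t)*e^(5*e^(t)/2) + 40*e^(t)*e^(5*e^(t)/2))*e^(-5/2)/16

E[X^4] = M′′′′(0) = 2865/16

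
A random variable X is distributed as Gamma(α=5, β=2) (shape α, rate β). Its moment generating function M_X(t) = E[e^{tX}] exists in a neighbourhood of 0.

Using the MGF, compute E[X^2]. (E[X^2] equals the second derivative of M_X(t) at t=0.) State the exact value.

M_X(t) = 32/(2 - t)^5
M′(t) = 160/(t^6 - 12*t^5 + 60*t^4 - 160*t^3 + 240*t^2 - 192*t + 64)
M′′(t) = -960/(t^7 - 14*t^6 + 84*t^5 - 280*t^4 + 560*t^3 - 672*t^2 + 448*t - 128)

E[X^2] = M′′(0) = 15/2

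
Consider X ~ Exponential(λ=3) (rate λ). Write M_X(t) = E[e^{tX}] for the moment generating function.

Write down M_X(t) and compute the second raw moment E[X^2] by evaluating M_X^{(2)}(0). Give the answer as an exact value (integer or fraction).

M_X(t) = 3/(3 - t)
D^2[M](t) = -6/(t^3 - 9*t^2 + 27*t - 27)

E[X^2] = D^2[M](0) = 2/9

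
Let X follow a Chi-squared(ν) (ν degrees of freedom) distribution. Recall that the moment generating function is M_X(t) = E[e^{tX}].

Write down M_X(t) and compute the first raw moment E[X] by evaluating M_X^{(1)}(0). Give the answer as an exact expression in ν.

E[X] = D[M](0) = ν

M_X(t) = (1 - 2*t)^(-ν/2)
D[M](t) = -ν/(2*t*(1 - 2*t)^(ν/2) - (1 - 2*t)^(ν/2))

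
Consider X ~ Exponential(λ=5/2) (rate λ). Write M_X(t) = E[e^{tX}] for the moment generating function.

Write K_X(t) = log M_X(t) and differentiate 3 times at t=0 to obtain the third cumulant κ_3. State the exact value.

M_X(t) = 5/(2*(5/2 - t))
K_X(t) = log M_X(t) = -log(5/2 - t) - log(2) + log(5)
K′(t) = -2/(2*t - 5)
K′′(t) = 4/(4*t^2 - 20*t + 25)
K′′′(t) = -16/(8*t^3 - 60*t^2 + 150*t - 125)

κ_3 = K′′′(0) = 16/125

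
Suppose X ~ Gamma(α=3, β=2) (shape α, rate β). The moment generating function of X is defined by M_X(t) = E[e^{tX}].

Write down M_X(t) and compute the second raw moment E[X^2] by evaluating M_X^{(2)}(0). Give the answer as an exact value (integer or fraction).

M_X(t) = 8/(2 - t)^3
D^2[M](t) = -96/(t^5 - 10*t^4 + 40*t^3 - 80*t^2 + 80*t - 32)

E[X^2] = D^2[M](0) = 3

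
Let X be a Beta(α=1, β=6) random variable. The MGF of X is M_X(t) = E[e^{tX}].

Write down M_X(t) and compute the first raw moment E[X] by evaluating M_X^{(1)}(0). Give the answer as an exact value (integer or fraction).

M_X(t) = ₁F₁(1; 7; t)
D[M](t) = ₁F₁(2; 8; t)/7

E[X] = D[M](0) = 1/7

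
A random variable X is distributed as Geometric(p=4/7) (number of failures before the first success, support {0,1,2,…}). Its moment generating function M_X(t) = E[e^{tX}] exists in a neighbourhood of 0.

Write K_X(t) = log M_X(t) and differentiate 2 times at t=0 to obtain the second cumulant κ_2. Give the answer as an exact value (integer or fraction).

κ_2 = K^(2)(0) = 21/16

M_X(t) = 4/(7*(1 - 3*e^(t)/7))
K_X(t) = log M_X(t) = -log(1 - 3*e^(t)/7) - log(7) + 2*log(2)
K^(2)(t) = 21*e^(t)/(9*e^(2*t) - 42*e^(t) + 49)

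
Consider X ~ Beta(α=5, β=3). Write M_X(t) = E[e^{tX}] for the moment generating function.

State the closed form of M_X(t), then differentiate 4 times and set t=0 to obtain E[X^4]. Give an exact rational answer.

M_X(t) = ₁F₁(5; 8; t)
D^4[M](t) = 7*₁F₁(9; 12; t)/33

E[X^4] = D^4[M](0) = 7/33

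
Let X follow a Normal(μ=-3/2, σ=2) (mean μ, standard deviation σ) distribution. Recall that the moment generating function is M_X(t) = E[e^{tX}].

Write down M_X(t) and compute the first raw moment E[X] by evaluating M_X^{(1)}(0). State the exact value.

M_X(t) = e^(2*t^2 - 3*t/2)
M′(t) = 4*t*e^(-3*t/2)*e^(2*t^2) - 3*e^(-3*t/2)*e^(2*t^2)/2

E[X] = M′(0) = -3/2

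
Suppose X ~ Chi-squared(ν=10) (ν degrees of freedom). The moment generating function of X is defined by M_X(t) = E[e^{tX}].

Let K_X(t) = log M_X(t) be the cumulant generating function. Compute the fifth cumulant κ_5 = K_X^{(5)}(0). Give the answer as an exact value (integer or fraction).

κ_5 = D^5[K](0) = 3840

M_X(t) = (1 - 2*t)^(-5)
K_X(t) = log M_X(t) = -5*log(1 - 2*t)
D^5[K](t) = -3840/(32*t^5 - 80*t^4 + 80*t^3 - 40*t^2 + 10*t - 1)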